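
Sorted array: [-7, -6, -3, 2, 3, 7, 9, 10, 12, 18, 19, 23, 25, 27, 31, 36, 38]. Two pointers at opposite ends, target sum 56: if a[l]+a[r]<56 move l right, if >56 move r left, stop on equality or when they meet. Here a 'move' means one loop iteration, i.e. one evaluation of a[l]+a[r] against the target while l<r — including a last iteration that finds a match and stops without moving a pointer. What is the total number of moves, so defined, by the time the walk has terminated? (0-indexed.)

l=0 r=16: -7+38=31 <56, l++
l=1 r=16: -6+38=32 <56, l++
l=2 r=16: -3+38=35 <56, l++
l=3 r=16: 2+38=40 <56, l++
l=4 r=16: 3+38=41 <56, l++
l=5 r=16: 7+38=45 <56, l++
l=6 r=16: 9+38=47 <56, l++
l=7 r=16: 10+38=48 <56, l++
l=8 r=16: 12+38=50 <56, l++
l=9 r=16: 18+38=56, found

10 moves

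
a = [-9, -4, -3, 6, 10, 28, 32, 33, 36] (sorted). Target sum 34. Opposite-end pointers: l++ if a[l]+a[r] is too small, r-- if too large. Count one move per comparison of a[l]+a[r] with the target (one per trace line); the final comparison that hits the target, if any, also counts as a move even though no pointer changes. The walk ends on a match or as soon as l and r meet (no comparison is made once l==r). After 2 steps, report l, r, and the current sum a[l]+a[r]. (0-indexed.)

l=2, r=8, sum=33

[0,8] -9+36=27 <34 → l++
[1,8] -4+36=32 <34 → l++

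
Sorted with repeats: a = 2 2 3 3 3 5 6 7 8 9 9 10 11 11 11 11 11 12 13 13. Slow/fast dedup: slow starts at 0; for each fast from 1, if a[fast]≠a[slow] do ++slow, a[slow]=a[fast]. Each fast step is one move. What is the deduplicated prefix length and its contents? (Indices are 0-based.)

slow=0 fast=1: a[fast]=2=a[slow] dup, fast++
slow=0 fast=2: a[fast]=3≠a[slow]=2 write a[1]=3, slow++,fast++
slow=1 fast=3: a[fast]=3=a[slow] dup, fast++
slow=1 fast=4: a[fast]=3=a[slow] dup, fast++
slow=1 fast=5: a[fast]=5≠a[slow]=3 write a[2]=5, slow++,fast++
slow=2 fast=6: a[fast]=6≠a[slow]=5 write a[3]=6, slow++,fast++
slow=3 fast=7: a[fast]=7≠a[slow]=6 write a[4]=7, slow++,fast++
slow=4 fast=8: a[fast]=8≠a[slow]=7 write a[5]=8, slow++,fast++
slow=5 fast=9: a[fast]=9≠a[slow]=8 write a[6]=9, slow++,fast++
slow=6 fast=10: a[fast]=9=a[slow] dup, fast++
slow=6 fast=11: a[fast]=10≠a[slow]=9 write a[7]=10, slow++,fast++
slow=7 fast=12: a[fast]=11≠a[slow]=10 write a[8]=11, slow++,fast++
slow=8 fast=13: a[fast]=11=a[slow] dup, fast++
slow=8 fast=14: a[fast]=11=a[slow] dup, fast++
slow=8 fast=15: a[fast]=11=a[slow] dup, fast++
slow=8 fast=16: a[fast]=11=a[slow] dup, fast++
slow=8 fast=17: a[fast]=12≠a[slow]=11 write a[9]=12, slow++,fast++
slow=9 fast=18: a[fast]=13≠a[slow]=12 write a[10]=13, slow++,fast++
slow=10 fast=19: a[fast]=13=a[slow] dup, fast++

length 11; prefix = [2, 3, 5, 6, 7, 8, 9, 10, 11, 12, 13]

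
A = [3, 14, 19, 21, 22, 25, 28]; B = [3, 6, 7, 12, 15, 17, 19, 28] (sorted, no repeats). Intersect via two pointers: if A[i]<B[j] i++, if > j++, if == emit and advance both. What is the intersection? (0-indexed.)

intersection = [3, 19, 28]

[i=0,j=0] 3==3 emit → i++,j++
[i=1,j=1] 14>6 → j++
[i=1,j=2] 14>7 → j++
[i=1,j=3] 14>12 → j++
[i=1,j=4] 14<15 → i++
[i=2,j=4] 19>15 → j++
[i=2,j=5] 19>17 → j++
[i=2,j=6] 19==19 emit → i++,j++
[i=3,j=7] 21<28 → i++
[i=4,j=7] 22<28 → i++
[i=5,j=7] 25<28 → i++
[i=6,j=7] 28==28 emit → i++,j++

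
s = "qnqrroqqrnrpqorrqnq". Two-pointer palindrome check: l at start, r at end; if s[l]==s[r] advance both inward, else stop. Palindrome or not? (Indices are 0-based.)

not a palindrome (mismatch at 7,11)

l=0 r=18: 'q'=='q', l++,r--
l=1 r=17: 'n'=='n', l++,r--
l=2 r=16: 'q'=='q', l++,r--
l=3 r=15: 'r'=='r', l++,r--
l=4 r=14: 'r'=='r', l++,r--
l=5 r=13: 'o'=='o', l++,r--
l=6 r=12: 'q'=='q', l++,r--
l=7 r=11: 'q'!='p', stop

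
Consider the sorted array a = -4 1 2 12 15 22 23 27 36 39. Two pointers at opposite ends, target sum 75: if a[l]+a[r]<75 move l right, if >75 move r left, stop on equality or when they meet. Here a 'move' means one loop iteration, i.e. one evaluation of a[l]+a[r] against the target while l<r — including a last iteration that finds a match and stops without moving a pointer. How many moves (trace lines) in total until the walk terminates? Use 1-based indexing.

9 moves

[1,10] -4+39=35 <75 → l++
[2,10] 1+39=40 <75 → l++
[3,10] 2+39=41 <75 → l++
[4,10] 12+39=51 <75 → l++
[5,10] 15+39=54 <75 → l++
[6,10] 22+39=61 <75 → l++
[7,10] 23+39=62 <75 → l++
[8,10] 27+39=66 <75 → l++
[9,10] 36+39=75 → found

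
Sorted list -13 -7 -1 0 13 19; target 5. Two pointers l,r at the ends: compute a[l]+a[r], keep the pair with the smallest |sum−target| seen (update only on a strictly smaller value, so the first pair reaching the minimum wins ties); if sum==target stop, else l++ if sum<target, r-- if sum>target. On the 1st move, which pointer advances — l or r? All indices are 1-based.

r

l=1 r=6: -13+19=6 d=1 *, r--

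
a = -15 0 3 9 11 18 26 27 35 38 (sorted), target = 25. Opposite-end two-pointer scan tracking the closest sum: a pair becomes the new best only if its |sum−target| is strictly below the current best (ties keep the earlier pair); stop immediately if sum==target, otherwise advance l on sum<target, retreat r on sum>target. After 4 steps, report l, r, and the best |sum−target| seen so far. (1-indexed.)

l=2, r=7, best |Δ|=2

[1,10] -15+38=23 d=2 * → l++
[2,10] 0+38=38 d=13 → r--
[2,9] 0+35=35 d=10 → r--
[2,8] 0+27=27 d=2 → r--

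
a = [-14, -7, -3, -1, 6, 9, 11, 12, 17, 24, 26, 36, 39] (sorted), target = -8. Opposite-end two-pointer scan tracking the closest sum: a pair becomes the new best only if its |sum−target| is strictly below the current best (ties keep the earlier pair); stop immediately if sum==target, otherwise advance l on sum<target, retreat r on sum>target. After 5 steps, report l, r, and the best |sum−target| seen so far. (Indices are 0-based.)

l=0, r=7, best |Δ|=11

l=0 r=12: -14+39=25 d=33 *, r--
l=0 r=11: -14+36=22 d=30 *, r--
l=0 r=10: -14+26=12 d=20 *, r--
l=0 r=9: -14+24=10 d=18 *, r--
l=0 r=8: -14+17=3 d=11 *, r--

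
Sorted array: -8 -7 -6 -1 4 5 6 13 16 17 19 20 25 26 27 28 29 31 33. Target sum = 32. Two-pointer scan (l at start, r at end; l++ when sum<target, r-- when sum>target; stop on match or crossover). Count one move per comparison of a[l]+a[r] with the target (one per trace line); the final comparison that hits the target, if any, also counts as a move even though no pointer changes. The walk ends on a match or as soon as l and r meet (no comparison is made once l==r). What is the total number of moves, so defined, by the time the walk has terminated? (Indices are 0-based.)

l=0 r=18: -8+33=25 <32, l++
l=1 r=18: -7+33=26 <32, l++
l=2 r=18: -6+33=27 <32, l++
l=3 r=18: -1+33=32, found

4 moves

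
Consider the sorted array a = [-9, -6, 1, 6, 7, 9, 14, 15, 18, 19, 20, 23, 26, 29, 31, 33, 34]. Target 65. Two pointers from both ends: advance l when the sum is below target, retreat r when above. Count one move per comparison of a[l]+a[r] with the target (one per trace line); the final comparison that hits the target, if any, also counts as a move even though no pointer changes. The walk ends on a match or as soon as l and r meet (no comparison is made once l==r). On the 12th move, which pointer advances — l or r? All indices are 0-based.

l

l=0 r=16: -9+34=25 <65, l++
l=1 r=16: -6+34=28 <65, l++
l=2 r=16: 1+34=35 <65, l++
l=3 r=16: 6+34=40 <65, l++
l=4 r=16: 7+34=41 <65, l++
l=5 r=16: 9+34=43 <65, l++
l=6 r=16: 14+34=48 <65, l++
l=7 r=16: 15+34=49 <65, l++
l=8 r=16: 18+34=52 <65, l++
l=9 r=16: 19+34=53 <65, l++
l=10 r=16: 20+34=54 <65, l++
l=11 r=16: 23+34=57 <65, l++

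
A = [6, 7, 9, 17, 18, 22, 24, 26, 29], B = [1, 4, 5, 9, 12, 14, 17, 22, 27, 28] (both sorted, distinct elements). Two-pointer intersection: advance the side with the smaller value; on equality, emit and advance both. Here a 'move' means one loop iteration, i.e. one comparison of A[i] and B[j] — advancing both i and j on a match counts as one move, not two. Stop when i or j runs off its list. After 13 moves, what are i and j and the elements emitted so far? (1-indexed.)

i=9, j=9, emitted=[9, 17, 22]

[i=1,j=1] 6>1 → j++
[i=1,j=2] 6>4 → j++
[i=1,j=3] 6>5 → j++
[i=1,j=4] 6<9 → i++
[i=2,j=4] 7<9 → i++
[i=3,j=4] 9==9 emit → i++,j++
[i=4,j=5] 17>12 → j++
[i=4,j=6] 17>14 → j++
[i=4,j=7] 17==17 emit → i++,j++
[i=5,j=8] 18<22 → i++
[i=6,j=8] 22==22 emit → i++,j++
[i=7,j=9] 24<27 → i++
[i=8,j=9] 26<27 → i++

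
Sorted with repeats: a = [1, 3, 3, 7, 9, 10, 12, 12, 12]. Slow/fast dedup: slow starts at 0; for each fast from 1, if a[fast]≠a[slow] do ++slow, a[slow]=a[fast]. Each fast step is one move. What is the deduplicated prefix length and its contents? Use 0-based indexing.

slow=0 fast=1: a[fast]=3≠a[slow]=1 write a[1]=3, slow++,fast++
slow=1 fast=2: a[fast]=3=a[slow] dup, fast++
slow=1 fast=3: a[fast]=7≠a[slow]=3 write a[2]=7, slow++,fast++
slow=2 fast=4: a[fast]=9≠a[slow]=7 write a[3]=9, slow++,fast++
slow=3 fast=5: a[fast]=10≠a[slow]=9 write a[4]=10, slow++,fast++
slow=4 fast=6: a[fast]=12≠a[slow]=10 write a[5]=12, slow++,fast++
slow=5 fast=7: a[fast]=12=a[slow] dup, fast++
slow=5 fast=8: a[fast]=12=a[slow] dup, fast++

length 6; prefix = [1, 3, 7, 9, 10, 12]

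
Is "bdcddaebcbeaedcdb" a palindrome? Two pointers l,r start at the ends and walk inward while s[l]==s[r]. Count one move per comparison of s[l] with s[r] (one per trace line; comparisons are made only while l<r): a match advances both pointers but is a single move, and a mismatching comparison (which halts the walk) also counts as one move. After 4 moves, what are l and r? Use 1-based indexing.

l=1 r=17: 'b'=='b', l++,r--
l=2 r=16: 'd'=='d', l++,r--
l=3 r=15: 'c'=='c', l++,r--
l=4 r=14: 'd'=='d', l++,r--

l=5, r=13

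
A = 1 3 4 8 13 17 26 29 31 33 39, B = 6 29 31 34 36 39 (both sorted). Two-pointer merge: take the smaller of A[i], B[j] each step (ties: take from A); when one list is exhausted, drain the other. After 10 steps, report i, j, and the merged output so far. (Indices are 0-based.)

i=8, j=2, merged so far=[1, 3, 4, 6, 8, 13, 17, 26, 29, 29]

[i=0,j=0] A[i]=1<=B[j]=6 take 1 → i++
[i=1,j=0] A[i]=3<=B[j]=6 take 3 → i++
[i=2,j=0] A[i]=4<=B[j]=6 take 4 → i++
[i=3,j=0] A[i]=8>B[j]=6 take 6 → j++
[i=3,j=1] A[i]=8<=B[j]=29 take 8 → i++
[i=4,j=1] A[i]=13<=B[j]=29 take 13 → i++
[i=5,j=1] A[i]=17<=B[j]=29 take 17 → i++
[i=6,j=1] A[i]=26<=B[j]=29 take 26 → i++
[i=7,j=1] A[i]=29<=B[j]=29 take 29 → i++
[i=8,j=1] A[i]=31>B[j]=29 take 29 → j++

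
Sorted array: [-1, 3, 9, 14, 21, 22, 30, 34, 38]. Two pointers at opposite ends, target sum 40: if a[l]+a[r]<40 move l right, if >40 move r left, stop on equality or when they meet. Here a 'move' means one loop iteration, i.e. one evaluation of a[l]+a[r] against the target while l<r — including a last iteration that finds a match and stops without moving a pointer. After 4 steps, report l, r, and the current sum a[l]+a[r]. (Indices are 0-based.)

l=2, r=6, sum=39

[0,8] -1+38=37 <40 → l++
[1,8] 3+38=41 >40 → r--
[1,7] 3+34=37 <40 → l++
[2,7] 9+34=43 >40 → r--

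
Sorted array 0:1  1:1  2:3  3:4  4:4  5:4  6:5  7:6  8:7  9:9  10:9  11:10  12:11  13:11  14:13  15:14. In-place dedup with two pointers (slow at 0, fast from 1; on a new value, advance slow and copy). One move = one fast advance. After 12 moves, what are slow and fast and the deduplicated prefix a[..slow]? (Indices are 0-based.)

(s=0,f=1) a[fast]=1=a[slow] dup → fast++
(s=0,f=2) a[fast]=3≠a[slow]=1 write a[1]=3 → slow++,fast++
(s=1,f=3) a[fast]=4≠a[slow]=3 write a[2]=4 → slow++,fast++
(s=2,f=4) a[fast]=4=a[slow] dup → fast++
(s=2,f=5) a[fast]=4=a[slow] dup → fast++
(s=2,f=6) a[fast]=5≠a[slow]=4 write a[3]=5 → slow++,fast++
(s=3,f=7) a[fast]=6≠a[slow]=5 write a[4]=6 → slow++,fast++
(s=4,f=8) a[fast]=7≠a[slow]=6 write a[5]=7 → slow++,fast++
(s=5,f=9) a[fast]=9≠a[slow]=7 write a[6]=9 → slow++,fast++
(s=6,f=10) a[fast]=9=a[slow] dup → fast++
(s=6,f=11) a[fast]=10≠a[slow]=9 write a[7]=10 → slow++,fast++
(s=7,f=12) a[fast]=11≠a[slow]=10 write a[8]=11 → slow++,fast++

slow=8, fast=13, prefix=[1, 3, 4, 5, 6, 7, 9, 10, 11]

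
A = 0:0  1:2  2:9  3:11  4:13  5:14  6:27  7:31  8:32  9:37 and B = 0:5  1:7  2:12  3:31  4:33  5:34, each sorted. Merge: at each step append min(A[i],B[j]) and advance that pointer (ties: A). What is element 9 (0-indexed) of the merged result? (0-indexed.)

merged[9] = 27

[i=0,j=0] A[i]=0<=B[j]=5 take 0 → i++
[i=1,j=0] A[i]=2<=B[j]=5 take 2 → i++
[i=2,j=0] A[i]=9>B[j]=5 take 5 → j++
[i=2,j=1] A[i]=9>B[j]=7 take 7 → j++
[i=2,j=2] A[i]=9<=B[j]=12 take 9 → i++
[i=3,j=2] A[i]=11<=B[j]=12 take 11 → i++
[i=4,j=2] A[i]=13>B[j]=12 take 12 → j++
[i=4,j=3] A[i]=13<=B[j]=31 take 13 → i++
[i=5,j=3] A[i]=14<=B[j]=31 take 14 → i++
[i=6,j=3] A[i]=27<=B[j]=31 take 27 → i++
[i=7,j=3] A[i]=31<=B[j]=31 take 31 → i++
[i=8,j=3] A[i]=32>B[j]=31 take 31 → j++
[i=8,j=4] A[i]=32<=B[j]=33 take 32 → i++
[i=9,j=4] A[i]=37>B[j]=33 take 33 → j++
[i=9,j=5] A[i]=37>B[j]=34 take 34 → j++
[i=9,j=6] B done, take A[i]=37 → i++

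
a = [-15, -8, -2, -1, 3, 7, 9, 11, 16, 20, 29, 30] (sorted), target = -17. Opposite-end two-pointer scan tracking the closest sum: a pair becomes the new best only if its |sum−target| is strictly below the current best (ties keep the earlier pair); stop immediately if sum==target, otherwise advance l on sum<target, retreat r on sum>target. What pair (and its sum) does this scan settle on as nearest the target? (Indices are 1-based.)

pair (-15, -2) with sum -17 (|Δ|=0)

l=1 r=12: -15+30=15 d=32 *, r--
l=1 r=11: -15+29=14 d=31 *, r--
l=1 r=10: -15+20=5 d=22 *, r--
l=1 r=9: -15+16=1 d=18 *, r--
l=1 r=8: -15+11=-4 d=13 *, r--
l=1 r=7: -15+9=-6 d=11 *, r--
l=1 r=6: -15+7=-8 d=9 *, r--
l=1 r=5: -15+3=-12 d=5 *, r--
l=1 r=4: -15+-1=-16 d=1 *, r--
l=1 r=3: -15+-2=-17 d=0 *, stop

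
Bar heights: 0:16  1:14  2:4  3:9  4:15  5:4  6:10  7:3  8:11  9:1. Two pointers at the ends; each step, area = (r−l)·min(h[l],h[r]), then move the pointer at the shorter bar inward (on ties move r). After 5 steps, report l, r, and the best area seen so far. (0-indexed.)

l=0, r=4, best area=88

[0,9] min(16,1)*9=9 best=9 * → r--
[0,8] min(16,11)*8=88 best=88 * → r--
[0,7] min(16,3)*7=21 best=88 → r--
[0,6] min(16,10)*6=60 best=88 → r--
[0,5] min(16,4)*5=20 best=88 → r--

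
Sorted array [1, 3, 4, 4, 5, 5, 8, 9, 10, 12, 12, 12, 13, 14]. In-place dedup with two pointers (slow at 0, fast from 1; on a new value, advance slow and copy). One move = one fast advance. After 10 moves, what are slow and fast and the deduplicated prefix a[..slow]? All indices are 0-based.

slow=0 fast=1: a[fast]=3≠a[slow]=1 write a[1]=3, slow++,fast++
slow=1 fast=2: a[fast]=4≠a[slow]=3 write a[2]=4, slow++,fast++
slow=2 fast=3: a[fast]=4=a[slow] dup, fast++
slow=2 fast=4: a[fast]=5≠a[slow]=4 write a[3]=5, slow++,fast++
slow=3 fast=5: a[fast]=5=a[slow] dup, fast++
slow=3 fast=6: a[fast]=8≠a[slow]=5 write a[4]=8, slow++,fast++
slow=4 fast=7: a[fast]=9≠a[slow]=8 write a[5]=9, slow++,fast++
slow=5 fast=8: a[fast]=10≠a[slow]=9 write a[6]=10, slow++,fast++
slow=6 fast=9: a[fast]=12≠a[slow]=10 write a[7]=12, slow++,fast++
slow=7 fast=10: a[fast]=12=a[slow] dup, fast++

slow=7, fast=11, prefix=[1, 3, 4, 5, 8, 9, 10, 12]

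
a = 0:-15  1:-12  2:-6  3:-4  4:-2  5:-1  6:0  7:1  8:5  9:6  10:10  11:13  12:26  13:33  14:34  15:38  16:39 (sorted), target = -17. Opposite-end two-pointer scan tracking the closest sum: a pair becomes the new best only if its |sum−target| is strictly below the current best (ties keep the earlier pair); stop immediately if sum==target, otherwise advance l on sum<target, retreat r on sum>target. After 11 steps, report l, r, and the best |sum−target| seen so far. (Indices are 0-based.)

l=0, r=5, best |Δ|=2

l=0 r=16: -15+39=24 d=41 *, r--
l=0 r=15: -15+38=23 d=40 *, r--
l=0 r=14: -15+34=19 d=36 *, r--
l=0 r=13: -15+33=18 d=35 *, r--
l=0 r=12: -15+26=11 d=28 *, r--
l=0 r=11: -15+13=-2 d=15 *, r--
l=0 r=10: -15+10=-5 d=12 *, r--
l=0 r=9: -15+6=-9 d=8 *, r--
l=0 r=8: -15+5=-10 d=7 *, r--
l=0 r=7: -15+1=-14 d=3 *, r--
l=0 r=6: -15+0=-15 d=2 *, r--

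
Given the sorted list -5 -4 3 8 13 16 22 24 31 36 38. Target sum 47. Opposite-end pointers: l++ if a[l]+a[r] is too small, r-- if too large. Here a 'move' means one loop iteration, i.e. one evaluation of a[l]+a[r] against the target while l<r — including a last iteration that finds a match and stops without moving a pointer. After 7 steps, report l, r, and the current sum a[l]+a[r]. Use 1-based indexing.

l=6, r=9, sum=47

[1,11] -5+38=33 <47 → l++
[2,11] -4+38=34 <47 → l++
[3,11] 3+38=41 <47 → l++
[4,11] 8+38=46 <47 → l++
[5,11] 13+38=51 >47 → r--
[5,10] 13+36=49 >47 → r--
[5,9] 13+31=44 <47 → l++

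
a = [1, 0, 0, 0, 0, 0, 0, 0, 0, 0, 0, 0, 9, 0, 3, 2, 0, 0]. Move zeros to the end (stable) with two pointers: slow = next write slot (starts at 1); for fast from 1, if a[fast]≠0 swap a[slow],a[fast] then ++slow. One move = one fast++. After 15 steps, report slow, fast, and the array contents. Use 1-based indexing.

slow=4, fast=16, a=[1, 9, 3, 0, 0, 0, 0, 0, 0, 0, 0, 0, 0, 0, 0, 2, 0, 0]

(s=1,f=1) a[fast]=1≠0 swap→a[1]=1 → slow++,fast++
(s=2,f=2) a[fast]=0 → fast++
(s=2,f=3) a[fast]=0 → fast++
(s=2,f=4) a[fast]=0 → fast++
(s=2,f=5) a[fast]=0 → fast++
(s=2,f=6) a[fast]=0 → fast++
(s=2,f=7) a[fast]=0 → fast++
(s=2,f=8) a[fast]=0 → fast++
(s=2,f=9) a[fast]=0 → fast++
(s=2,f=10) a[fast]=0 → fast++
(s=2,f=11) a[fast]=0 → fast++
(s=2,f=12) a[fast]=0 → fast++
(s=2,f=13) a[fast]=9≠0 swap→a[2]=9 → slow++,fast++
(s=3,f=14) a[fast]=0 → fast++
(s=3,f=15) a[fast]=3≠0 swap→a[3]=3 → slow++,fast++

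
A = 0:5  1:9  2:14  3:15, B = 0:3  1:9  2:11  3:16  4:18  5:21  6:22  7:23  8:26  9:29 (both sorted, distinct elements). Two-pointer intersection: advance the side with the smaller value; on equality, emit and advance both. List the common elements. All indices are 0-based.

[i=0,j=0] 5>3 → j++
[i=0,j=1] 5<9 → i++
[i=1,j=1] 9==9 emit → i++,j++
[i=2,j=2] 14>11 → j++
[i=2,j=3] 14<16 → i++
[i=3,j=3] 15<16 → i++

intersection = [9]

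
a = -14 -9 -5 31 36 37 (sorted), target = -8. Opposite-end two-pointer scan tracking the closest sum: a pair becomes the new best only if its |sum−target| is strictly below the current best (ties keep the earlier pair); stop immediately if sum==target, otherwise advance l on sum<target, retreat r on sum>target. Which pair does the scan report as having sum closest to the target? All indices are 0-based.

[0,5] -14+37=23 d=31 * → r--
[0,4] -14+36=22 d=30 * → r--
[0,3] -14+31=17 d=25 * → r--
[0,2] -14+-5=-19 d=11 * → l++
[1,2] -9+-5=-14 d=6 * → l++

pair (-9, -5) with sum -14 (|Δ|=6)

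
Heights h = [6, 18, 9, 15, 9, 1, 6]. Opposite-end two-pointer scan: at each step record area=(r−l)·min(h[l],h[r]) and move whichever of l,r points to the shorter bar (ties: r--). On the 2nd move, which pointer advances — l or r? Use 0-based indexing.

l=0 r=6: min(6,6)*6=36 best=36 *, r--
l=0 r=5: min(6,1)*5=5 best=36, r--

r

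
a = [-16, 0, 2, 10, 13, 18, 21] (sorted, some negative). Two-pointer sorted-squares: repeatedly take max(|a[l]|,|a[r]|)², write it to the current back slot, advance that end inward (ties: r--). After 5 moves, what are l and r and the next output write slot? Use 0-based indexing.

l=0 r=6: |-16|<=|21| out[6]=441, r--
l=0 r=5: |-16|<=|18| out[5]=324, r--
l=0 r=4: |-16|>|13| out[4]=256, l++
l=1 r=4: |0|<=|13| out[3]=169, r--
l=1 r=3: |0|<=|10| out[2]=100, r--

l=1, r=2, next write slot=1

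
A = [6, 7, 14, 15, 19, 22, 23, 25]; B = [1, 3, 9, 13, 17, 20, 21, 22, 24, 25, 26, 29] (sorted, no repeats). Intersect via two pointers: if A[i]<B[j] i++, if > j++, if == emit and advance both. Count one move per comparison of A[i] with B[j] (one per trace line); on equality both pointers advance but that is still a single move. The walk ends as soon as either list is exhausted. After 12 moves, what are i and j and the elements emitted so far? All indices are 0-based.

[i=0,j=0] 6>1 → j++
[i=0,j=1] 6>3 → j++
[i=0,j=2] 6<9 → i++
[i=1,j=2] 7<9 → i++
[i=2,j=2] 14>9 → j++
[i=2,j=3] 14>13 → j++
[i=2,j=4] 14<17 → i++
[i=3,j=4] 15<17 → i++
[i=4,j=4] 19>17 → j++
[i=4,j=5] 19<20 → i++
[i=5,j=5] 22>20 → j++
[i=5,j=6] 22>21 → j++

i=5, j=7, emitted=[]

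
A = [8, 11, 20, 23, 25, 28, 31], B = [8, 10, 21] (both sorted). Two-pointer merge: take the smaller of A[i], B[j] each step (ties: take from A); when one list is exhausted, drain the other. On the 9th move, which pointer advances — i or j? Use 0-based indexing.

[i=0,j=0] A[i]=8<=B[j]=8 take 8 → i++
[i=1,j=0] A[i]=11>B[j]=8 take 8 → j++
[i=1,j=1] A[i]=11>B[j]=10 take 10 → j++
[i=1,j=2] A[i]=11<=B[j]=21 take 11 → i++
[i=2,j=2] A[i]=20<=B[j]=21 take 20 → i++
[i=3,j=2] A[i]=23>B[j]=21 take 21 → j++
[i=3,j=3] B done, take A[i]=23 → i++
[i=4,j=3] B done, take A[i]=25 → i++
[i=5,j=3] B done, take A[i]=28 → i++

i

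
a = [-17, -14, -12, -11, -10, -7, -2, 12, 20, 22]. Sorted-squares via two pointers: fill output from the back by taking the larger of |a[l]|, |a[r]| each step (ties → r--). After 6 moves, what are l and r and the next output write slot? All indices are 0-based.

l=0 r=9: |-17|<=|22| out[9]=484, r--
l=0 r=8: |-17|<=|20| out[8]=400, r--
l=0 r=7: |-17|>|12| out[7]=289, l++
l=1 r=7: |-14|>|12| out[6]=196, l++
l=2 r=7: |-12|<=|12| out[5]=144, r--
l=2 r=6: |-12|>|-2| out[4]=144, l++

l=3, r=6, next write slot=3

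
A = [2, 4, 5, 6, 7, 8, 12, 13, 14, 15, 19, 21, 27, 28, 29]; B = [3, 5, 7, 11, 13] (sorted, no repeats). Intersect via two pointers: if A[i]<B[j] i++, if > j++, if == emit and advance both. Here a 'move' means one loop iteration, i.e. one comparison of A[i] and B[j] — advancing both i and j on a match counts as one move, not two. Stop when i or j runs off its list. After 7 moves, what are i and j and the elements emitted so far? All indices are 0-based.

[i=0,j=0] 2<3 → i++
[i=1,j=0] 4>3 → j++
[i=1,j=1] 4<5 → i++
[i=2,j=1] 5==5 emit → i++,j++
[i=3,j=2] 6<7 → i++
[i=4,j=2] 7==7 emit → i++,j++
[i=5,j=3] 8<11 → i++

i=6, j=3, emitted=[5, 7]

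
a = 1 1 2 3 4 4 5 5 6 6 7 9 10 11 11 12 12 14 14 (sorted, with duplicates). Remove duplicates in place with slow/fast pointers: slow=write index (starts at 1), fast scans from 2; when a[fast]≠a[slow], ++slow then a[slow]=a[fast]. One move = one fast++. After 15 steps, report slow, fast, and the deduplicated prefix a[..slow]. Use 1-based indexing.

slow=1 fast=2: a[fast]=1=a[slow] dup, fast++
slow=1 fast=3: a[fast]=2≠a[slow]=1 write a[2]=2, slow++,fast++
slow=2 fast=4: a[fast]=3≠a[slow]=2 write a[3]=3, slow++,fast++
slow=3 fast=5: a[fast]=4≠a[slow]=3 write a[4]=4, slow++,fast++
slow=4 fast=6: a[fast]=4=a[slow] dup, fast++
slow=4 fast=7: a[fast]=5≠a[slow]=4 write a[5]=5, slow++,fast++
slow=5 fast=8: a[fast]=5=a[slow] dup, fast++
slow=5 fast=9: a[fast]=6≠a[slow]=5 write a[6]=6, slow++,fast++
slow=6 fast=10: a[fast]=6=a[slow] dup, fast++
slow=6 fast=11: a[fast]=7≠a[slow]=6 write a[7]=7, slow++,fast++
slow=7 fast=12: a[fast]=9≠a[slow]=7 write a[8]=9, slow++,fast++
slow=8 fast=13: a[fast]=10≠a[slow]=9 write a[9]=10, slow++,fast++
slow=9 fast=14: a[fast]=11≠a[slow]=10 write a[10]=11, slow++,fast++
slow=10 fast=15: a[fast]=11=a[slow] dup, fast++
slow=10 fast=16: a[fast]=12≠a[slow]=11 write a[11]=12, slow++,fast++

slow=11, fast=17, prefix=[1, 2, 3, 4, 5, 6, 7, 9, 10, 11, 12]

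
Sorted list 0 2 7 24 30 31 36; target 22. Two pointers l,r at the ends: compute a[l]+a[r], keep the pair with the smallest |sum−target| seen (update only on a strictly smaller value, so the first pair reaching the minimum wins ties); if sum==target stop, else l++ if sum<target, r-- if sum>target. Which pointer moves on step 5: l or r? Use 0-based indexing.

[0,6] 0+36=36 d=14 * → r--
[0,5] 0+31=31 d=9 * → r--
[0,4] 0+30=30 d=8 * → r--
[0,3] 0+24=24 d=2 * → r--
[0,2] 0+7=7 d=15 → l++

l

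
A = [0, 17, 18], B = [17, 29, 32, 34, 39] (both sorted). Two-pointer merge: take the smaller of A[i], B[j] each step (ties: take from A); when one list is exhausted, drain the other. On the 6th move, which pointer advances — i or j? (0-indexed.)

j

i=0 j=0: A[i]=0<=B[j]=17 take 0, i++
i=1 j=0: A[i]=17<=B[j]=17 take 17, i++
i=2 j=0: A[i]=18>B[j]=17 take 17, j++
i=2 j=1: A[i]=18<=B[j]=29 take 18, i++
i=3 j=1: A done, take B[j]=29, j++
i=3 j=2: A done, take B[j]=32, j++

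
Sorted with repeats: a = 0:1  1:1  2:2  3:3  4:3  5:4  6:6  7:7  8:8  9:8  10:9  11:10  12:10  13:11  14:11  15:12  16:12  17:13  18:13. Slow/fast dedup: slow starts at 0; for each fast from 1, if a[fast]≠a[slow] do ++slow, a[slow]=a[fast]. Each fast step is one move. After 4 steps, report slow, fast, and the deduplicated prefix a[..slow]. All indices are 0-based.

slow=0 fast=1: a[fast]=1=a[slow] dup, fast++
slow=0 fast=2: a[fast]=2≠a[slow]=1 write a[1]=2, slow++,fast++
slow=1 fast=3: a[fast]=3≠a[slow]=2 write a[2]=3, slow++,fast++
slow=2 fast=4: a[fast]=3=a[slow] dup, fast++

slow=2, fast=5, prefix=[1, 2, 3]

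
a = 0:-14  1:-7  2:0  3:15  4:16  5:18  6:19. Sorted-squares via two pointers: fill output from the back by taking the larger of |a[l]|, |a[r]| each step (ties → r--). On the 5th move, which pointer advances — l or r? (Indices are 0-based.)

l=0 r=6: |-14|<=|19| out[6]=361, r--
l=0 r=5: |-14|<=|18| out[5]=324, r--
l=0 r=4: |-14|<=|16| out[4]=256, r--
l=0 r=3: |-14|<=|15| out[3]=225, r--
l=0 r=2: |-14|>|0| out[2]=196, l++

l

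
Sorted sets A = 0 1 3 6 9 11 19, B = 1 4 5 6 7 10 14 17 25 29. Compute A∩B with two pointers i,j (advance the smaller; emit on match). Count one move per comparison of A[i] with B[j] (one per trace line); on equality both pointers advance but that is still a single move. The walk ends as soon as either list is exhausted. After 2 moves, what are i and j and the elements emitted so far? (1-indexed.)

i=3, j=2, emitted=[1]

i=1 j=1: 0<1, i++
i=2 j=1: 1==1 emit, i++,j++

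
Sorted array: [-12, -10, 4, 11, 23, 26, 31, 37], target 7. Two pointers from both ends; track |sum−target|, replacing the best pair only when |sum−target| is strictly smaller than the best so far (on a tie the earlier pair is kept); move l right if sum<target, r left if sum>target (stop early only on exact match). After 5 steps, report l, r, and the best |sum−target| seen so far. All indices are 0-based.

l=1, r=3, best |Δ|=4

l=0 r=7: -12+37=25 d=18 *, r--
l=0 r=6: -12+31=19 d=12 *, r--
l=0 r=5: -12+26=14 d=7 *, r--
l=0 r=4: -12+23=11 d=4 *, r--
l=0 r=3: -12+11=-1 d=8, l++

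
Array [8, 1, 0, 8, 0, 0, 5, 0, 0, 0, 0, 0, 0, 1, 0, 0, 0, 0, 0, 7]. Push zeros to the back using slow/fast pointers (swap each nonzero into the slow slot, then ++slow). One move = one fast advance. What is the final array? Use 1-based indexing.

(s=1,f=1) a[fast]=8≠0 swap→a[1]=8 → slow++,fast++
(s=2,f=2) a[fast]=1≠0 swap→a[2]=1 → slow++,fast++
(s=3,f=3) a[fast]=0 → fast++
(s=3,f=4) a[fast]=8≠0 swap→a[3]=8 → slow++,fast++
(s=4,f=5) a[fast]=0 → fast++
(s=4,f=6) a[fast]=0 → fast++
(s=4,f=7) a[fast]=5≠0 swap→a[4]=5 → slow++,fast++
(s=5,f=8) a[fast]=0 → fast++
(s=5,f=9) a[fast]=0 → fast++
(s=5,f=10) a[fast]=0 → fast++
(s=5,f=11) a[fast]=0 → fast++
(s=5,f=12) a[fast]=0 → fast++
(s=5,f=13) a[fast]=0 → fast++
(s=5,f=14) a[fast]=1≠0 swap→a[5]=1 → slow++,fast++
(s=6,f=15) a[fast]=0 → fast++
(s=6,f=16) a[fast]=0 → fast++
(s=6,f=17) a[fast]=0 → fast++
(s=6,f=18) a[fast]=0 → fast++
(s=6,f=19) a[fast]=0 → fast++
(s=6,f=20) a[fast]=7≠0 swap→a[6]=7 → slow++,fast++

[8, 1, 8, 5, 1, 7, 0, 0, 0, 0, 0, 0, 0, 0, 0, 0, 0, 0, 0, 0]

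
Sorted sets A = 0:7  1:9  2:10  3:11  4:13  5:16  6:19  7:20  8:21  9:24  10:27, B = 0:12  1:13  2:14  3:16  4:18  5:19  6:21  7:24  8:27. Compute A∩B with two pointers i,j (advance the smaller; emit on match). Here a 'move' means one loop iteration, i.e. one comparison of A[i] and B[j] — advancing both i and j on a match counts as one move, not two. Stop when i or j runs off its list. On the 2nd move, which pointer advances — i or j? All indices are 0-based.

i

i=0 j=0: 7<12, i++
i=1 j=0: 9<12, i++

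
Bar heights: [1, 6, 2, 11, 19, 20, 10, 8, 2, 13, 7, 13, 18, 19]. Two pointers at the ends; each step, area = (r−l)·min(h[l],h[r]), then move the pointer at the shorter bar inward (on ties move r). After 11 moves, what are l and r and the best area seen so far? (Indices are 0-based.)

l=4, r=6, best area=171

[0,13] min(1,19)*13=13 best=13 * → l++
[1,13] min(6,19)*12=72 best=72 * → l++
[2,13] min(2,19)*11=22 best=72 → l++
[3,13] min(11,19)*10=110 best=110 * → l++
[4,13] min(19,19)*9=171 best=171 * → r--
[4,12] min(19,18)*8=144 best=171 → r--
[4,11] min(19,13)*7=91 best=171 → r--
[4,10] min(19,7)*6=42 best=171 → r--
[4,9] min(19,13)*5=65 best=171 → r--
[4,8] min(19,2)*4=8 best=171 → r--
[4,7] min(19,8)*3=24 best=171 → r--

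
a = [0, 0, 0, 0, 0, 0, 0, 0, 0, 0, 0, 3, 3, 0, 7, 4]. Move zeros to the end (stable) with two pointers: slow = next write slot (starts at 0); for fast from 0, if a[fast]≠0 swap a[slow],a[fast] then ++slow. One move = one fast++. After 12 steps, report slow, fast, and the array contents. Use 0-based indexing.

slow=1, fast=12, a=[3, 0, 0, 0, 0, 0, 0, 0, 0, 0, 0, 0, 3, 0, 7, 4]

slow=0 fast=0: a[fast]=0, fast++
slow=0 fast=1: a[fast]=0, fast++
slow=0 fast=2: a[fast]=0, fast++
slow=0 fast=3: a[fast]=0, fast++
slow=0 fast=4: a[fast]=0, fast++
slow=0 fast=5: a[fast]=0, fast++
slow=0 fast=6: a[fast]=0, fast++
slow=0 fast=7: a[fast]=0, fast++
slow=0 fast=8: a[fast]=0, fast++
slow=0 fast=9: a[fast]=0, fast++
slow=0 fast=10: a[fast]=0, fast++
slow=0 fast=11: a[fast]=3≠0 swap→a[0]=3, slow++,fast++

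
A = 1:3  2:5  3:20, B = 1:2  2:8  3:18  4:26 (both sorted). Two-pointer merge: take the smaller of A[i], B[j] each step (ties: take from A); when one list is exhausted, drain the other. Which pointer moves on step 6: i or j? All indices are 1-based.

i

[i=1,j=1] A[i]=3>B[j]=2 take 2 → j++
[i=1,j=2] A[i]=3<=B[j]=8 take 3 → i++
[i=2,j=2] A[i]=5<=B[j]=8 take 5 → i++
[i=3,j=2] A[i]=20>B[j]=8 take 8 → j++
[i=3,j=3] A[i]=20>B[j]=18 take 18 → j++
[i=3,j=4] A[i]=20<=B[j]=26 take 20 → i++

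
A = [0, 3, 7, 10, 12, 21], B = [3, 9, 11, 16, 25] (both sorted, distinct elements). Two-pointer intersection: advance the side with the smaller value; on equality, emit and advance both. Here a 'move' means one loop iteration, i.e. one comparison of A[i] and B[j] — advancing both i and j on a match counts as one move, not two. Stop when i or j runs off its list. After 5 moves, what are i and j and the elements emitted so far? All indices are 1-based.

i=5, j=3, emitted=[3]

i=1 j=1: 0<3, i++
i=2 j=1: 3==3 emit, i++,j++
i=3 j=2: 7<9, i++
i=4 j=2: 10>9, j++
i=4 j=3: 10<11, i++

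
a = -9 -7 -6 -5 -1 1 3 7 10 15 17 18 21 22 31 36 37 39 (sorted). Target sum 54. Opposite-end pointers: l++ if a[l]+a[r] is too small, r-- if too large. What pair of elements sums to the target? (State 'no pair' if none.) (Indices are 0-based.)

(15, 39)

l=0 r=17: -9+39=30 <54, l++
l=1 r=17: -7+39=32 <54, l++
l=2 r=17: -6+39=33 <54, l++
l=3 r=17: -5+39=34 <54, l++
l=4 r=17: -1+39=38 <54, l++
l=5 r=17: 1+39=40 <54, l++
l=6 r=17: 3+39=42 <54, l++
l=7 r=17: 7+39=46 <54, l++
l=8 r=17: 10+39=49 <54, l++
l=9 r=17: 15+39=54, found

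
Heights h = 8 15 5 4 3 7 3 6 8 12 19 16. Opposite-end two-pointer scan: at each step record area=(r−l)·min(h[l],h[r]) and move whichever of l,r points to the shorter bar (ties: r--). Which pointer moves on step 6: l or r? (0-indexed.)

l=0 r=11: min(8,16)*11=88 best=88 *, l++
l=1 r=11: min(15,16)*10=150 best=150 *, l++
l=2 r=11: min(5,16)*9=45 best=150, l++
l=3 r=11: min(4,16)*8=32 best=150, l++
l=4 r=11: min(3,16)*7=21 best=150, l++
l=5 r=11: min(7,16)*6=42 best=150, l++

l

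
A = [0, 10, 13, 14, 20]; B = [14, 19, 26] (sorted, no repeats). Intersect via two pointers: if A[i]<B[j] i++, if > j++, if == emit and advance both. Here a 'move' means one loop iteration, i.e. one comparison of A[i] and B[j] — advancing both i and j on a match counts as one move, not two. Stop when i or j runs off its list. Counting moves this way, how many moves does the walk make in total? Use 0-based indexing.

6 moves

[i=0,j=0] 0<14 → i++
[i=1,j=0] 10<14 → i++
[i=2,j=0] 13<14 → i++
[i=3,j=0] 14==14 emit → i++,j++
[i=4,j=1] 20>19 → j++
[i=4,j=2] 20<26 → i++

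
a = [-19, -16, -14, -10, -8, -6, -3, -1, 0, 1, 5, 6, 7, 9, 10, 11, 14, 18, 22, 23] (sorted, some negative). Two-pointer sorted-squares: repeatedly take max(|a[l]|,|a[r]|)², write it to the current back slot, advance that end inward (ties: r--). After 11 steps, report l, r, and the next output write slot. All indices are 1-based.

l=1 r=20: |-19|<=|23| out[20]=529, r--
l=1 r=19: |-19|<=|22| out[19]=484, r--
l=1 r=18: |-19|>|18| out[18]=361, l++
l=2 r=18: |-16|<=|18| out[17]=324, r--
l=2 r=17: |-16|>|14| out[16]=256, l++
l=3 r=17: |-14|<=|14| out[15]=196, r--
l=3 r=16: |-14|>|11| out[14]=196, l++
l=4 r=16: |-10|<=|11| out[13]=121, r--
l=4 r=15: |-10|<=|10| out[12]=100, r--
l=4 r=14: |-10|>|9| out[11]=100, l++
l=5 r=14: |-8|<=|9| out[10]=81, r--

l=5, r=13, next write slot=9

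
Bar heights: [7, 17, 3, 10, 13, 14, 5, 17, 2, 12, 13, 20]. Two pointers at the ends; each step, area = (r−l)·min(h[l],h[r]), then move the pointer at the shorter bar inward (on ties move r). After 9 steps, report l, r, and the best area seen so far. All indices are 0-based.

l=0 r=11: min(7,20)*11=77 best=77 *, l++
l=1 r=11: min(17,20)*10=170 best=170 *, l++
l=2 r=11: min(3,20)*9=27 best=170, l++
l=3 r=11: min(10,20)*8=80 best=170, l++
l=4 r=11: min(13,20)*7=91 best=170, l++
l=5 r=11: min(14,20)*6=84 best=170, l++
l=6 r=11: min(5,20)*5=25 best=170, l++
l=7 r=11: min(17,20)*4=68 best=170, l++
l=8 r=11: min(2,20)*3=6 best=170, l++

l=9, r=11, best area=170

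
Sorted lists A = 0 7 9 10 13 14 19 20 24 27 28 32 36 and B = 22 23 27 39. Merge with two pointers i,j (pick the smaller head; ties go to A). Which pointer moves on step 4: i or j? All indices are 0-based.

[i=0,j=0] A[i]=0<=B[j]=22 take 0 → i++
[i=1,j=0] A[i]=7<=B[j]=22 take 7 → i++
[i=2,j=0] A[i]=9<=B[j]=22 take 9 → i++
[i=3,j=0] A[i]=10<=B[j]=22 take 10 → i++

i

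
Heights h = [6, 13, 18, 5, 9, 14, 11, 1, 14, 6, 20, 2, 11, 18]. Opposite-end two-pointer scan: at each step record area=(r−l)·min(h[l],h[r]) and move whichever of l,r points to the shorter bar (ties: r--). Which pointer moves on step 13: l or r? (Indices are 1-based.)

l

[1,14] min(6,18)*13=78 best=78 * → l++
[2,14] min(13,18)*12=156 best=156 * → l++
[3,14] min(18,18)*11=198 best=198 * → r--
[3,13] min(18,11)*10=110 best=198 → r--
[3,12] min(18,2)*9=18 best=198 → r--
[3,11] min(18,20)*8=144 best=198 → l++
[4,11] min(5,20)*7=35 best=198 → l++
[5,11] min(9,20)*6=54 best=198 → l++
[6,11] min(14,20)*5=70 best=198 → l++
[7,11] min(11,20)*4=44 best=198 → l++
[8,11] min(1,20)*3=3 best=198 → l++
[9,11] min(14,20)*2=28 best=198 → l++
[10,11] min(6,20)*1=6 best=198 → l++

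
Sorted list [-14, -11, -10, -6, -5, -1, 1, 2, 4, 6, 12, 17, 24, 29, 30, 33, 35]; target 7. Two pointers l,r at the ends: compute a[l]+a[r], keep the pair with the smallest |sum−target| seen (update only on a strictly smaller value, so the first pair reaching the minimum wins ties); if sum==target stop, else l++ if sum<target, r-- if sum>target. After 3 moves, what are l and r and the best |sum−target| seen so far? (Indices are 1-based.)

l=1, r=14, best |Δ|=9

[1,17] -14+35=21 d=14 * → r--
[1,16] -14+33=19 d=12 * → r--
[1,15] -14+30=16 d=9 * → r--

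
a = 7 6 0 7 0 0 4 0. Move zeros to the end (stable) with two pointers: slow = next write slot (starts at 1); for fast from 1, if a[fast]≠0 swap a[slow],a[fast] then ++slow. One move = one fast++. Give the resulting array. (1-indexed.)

[7, 6, 7, 4, 0, 0, 0, 0]

slow=1 fast=1: a[fast]=7≠0 swap→a[1]=7, slow++,fast++
slow=2 fast=2: a[fast]=6≠0 swap→a[2]=6, slow++,fast++
slow=3 fast=3: a[fast]=0, fast++
slow=3 fast=4: a[fast]=7≠0 swap→a[3]=7, slow++,fast++
slow=4 fast=5: a[fast]=0, fast++
slow=4 fast=6: a[fast]=0, fast++
slow=4 fast=7: a[fast]=4≠0 swap→a[4]=4, slow++,fast++
slow=5 fast=8: a[fast]=0, fast++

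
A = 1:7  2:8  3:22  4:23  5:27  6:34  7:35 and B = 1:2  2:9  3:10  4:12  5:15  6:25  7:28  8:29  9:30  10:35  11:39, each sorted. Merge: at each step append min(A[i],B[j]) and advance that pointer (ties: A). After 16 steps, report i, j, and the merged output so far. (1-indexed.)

[i=1,j=1] A[i]=7>B[j]=2 take 2 → j++
[i=1,j=2] A[i]=7<=B[j]=9 take 7 → i++
[i=2,j=2] A[i]=8<=B[j]=9 take 8 → i++
[i=3,j=2] A[i]=22>B[j]=9 take 9 → j++
[i=3,j=3] A[i]=22>B[j]=10 take 10 → j++
[i=3,j=4] A[i]=22>B[j]=12 take 12 → j++
[i=3,j=5] A[i]=22>B[j]=15 take 15 → j++
[i=3,j=6] A[i]=22<=B[j]=25 take 22 → i++
[i=4,j=6] A[i]=23<=B[j]=25 take 23 → i++
[i=5,j=6] A[i]=27>B[j]=25 take 25 → j++
[i=5,j=7] A[i]=27<=B[j]=28 take 27 → i++
[i=6,j=7] A[i]=34>B[j]=28 take 28 → j++
[i=6,j=8] A[i]=34>B[j]=29 take 29 → j++
[i=6,j=9] A[i]=34>B[j]=30 take 30 → j++
[i=6,j=10] A[i]=34<=B[j]=35 take 34 → i++
[i=7,j=10] A[i]=35<=B[j]=35 take 35 → i++

i=8, j=10, merged so far=[2, 7, 8, 9, 10, 12, 15, 22, 23, 25, 27, 28, 29, 30, 34, 35]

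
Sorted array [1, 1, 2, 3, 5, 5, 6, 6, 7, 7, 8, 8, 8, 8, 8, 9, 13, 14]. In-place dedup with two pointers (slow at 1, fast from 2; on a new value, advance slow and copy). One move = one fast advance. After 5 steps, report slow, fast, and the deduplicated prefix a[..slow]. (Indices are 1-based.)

(s=1,f=2) a[fast]=1=a[slow] dup → fast++
(s=1,f=3) a[fast]=2≠a[slow]=1 write a[2]=2 → slow++,fast++
(s=2,f=4) a[fast]=3≠a[slow]=2 write a[3]=3 → slow++,fast++
(s=3,f=5) a[fast]=5≠a[slow]=3 write a[4]=5 → slow++,fast++
(s=4,f=6) a[fast]=5=a[slow] dup → fast++

slow=4, fast=7, prefix=[1, 2, 3, 5]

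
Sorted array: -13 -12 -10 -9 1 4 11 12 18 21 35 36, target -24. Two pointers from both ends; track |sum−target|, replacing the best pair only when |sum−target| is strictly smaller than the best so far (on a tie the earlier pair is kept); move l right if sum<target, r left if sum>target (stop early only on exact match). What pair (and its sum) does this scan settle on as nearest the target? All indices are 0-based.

l=0 r=11: -13+36=23 d=47 *, r--
l=0 r=10: -13+35=22 d=46 *, r--
l=0 r=9: -13+21=8 d=32 *, r--
l=0 r=8: -13+18=5 d=29 *, r--
l=0 r=7: -13+12=-1 d=23 *, r--
l=0 r=6: -13+11=-2 d=22 *, r--
l=0 r=5: -13+4=-9 d=15 *, r--
l=0 r=4: -13+1=-12 d=12 *, r--
l=0 r=3: -13+-9=-22 d=2 *, r--
l=0 r=2: -13+-10=-23 d=1 *, r--
l=0 r=1: -13+-12=-25 d=1, l++

pair (-13, -10) with sum -23 (|Δ|=1)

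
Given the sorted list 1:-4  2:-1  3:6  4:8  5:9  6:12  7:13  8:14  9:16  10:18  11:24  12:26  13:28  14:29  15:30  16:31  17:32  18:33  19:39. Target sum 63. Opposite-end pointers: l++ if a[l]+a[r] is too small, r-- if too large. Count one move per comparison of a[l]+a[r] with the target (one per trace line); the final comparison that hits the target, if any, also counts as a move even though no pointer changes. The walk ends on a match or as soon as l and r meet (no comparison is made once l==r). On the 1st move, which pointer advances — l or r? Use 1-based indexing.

[1,19] -4+39=35 <63 → l++

l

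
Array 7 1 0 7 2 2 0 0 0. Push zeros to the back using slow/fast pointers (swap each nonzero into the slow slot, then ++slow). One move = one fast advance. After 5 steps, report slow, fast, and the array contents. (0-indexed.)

slow=4, fast=5, a=[7, 1, 7, 2, 0, 2, 0, 0, 0]

slow=0 fast=0: a[fast]=7≠0 swap→a[0]=7, slow++,fast++
slow=1 fast=1: a[fast]=1≠0 swap→a[1]=1, slow++,fast++
slow=2 fast=2: a[fast]=0, fast++
slow=2 fast=3: a[fast]=7≠0 swap→a[2]=7, slow++,fast++
slow=3 fast=4: a[fast]=2≠0 swap→a[3]=2, slow++,fast++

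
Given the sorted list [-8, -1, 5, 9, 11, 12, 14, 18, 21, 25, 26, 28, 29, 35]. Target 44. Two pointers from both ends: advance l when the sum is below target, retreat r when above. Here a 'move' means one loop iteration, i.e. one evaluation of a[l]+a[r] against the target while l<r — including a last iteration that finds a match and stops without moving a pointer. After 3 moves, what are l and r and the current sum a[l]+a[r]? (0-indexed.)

l=0 r=13: -8+35=27 <44, l++
l=1 r=13: -1+35=34 <44, l++
l=2 r=13: 5+35=40 <44, l++

l=3, r=13, sum=44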